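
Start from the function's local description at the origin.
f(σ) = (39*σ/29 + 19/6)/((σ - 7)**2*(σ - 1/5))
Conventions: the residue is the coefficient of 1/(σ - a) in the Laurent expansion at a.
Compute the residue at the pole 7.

The residue is -14945/201144.

At the order-2 pole 7 set g(σ) = (σ - (7))^2*f(σ) = (39*σ/29 + 19/6)/(σ - 1/5).
Order-2 pole: residue = g'(a); g'(7) = -14945/201144, so the residue is -14945/201144.


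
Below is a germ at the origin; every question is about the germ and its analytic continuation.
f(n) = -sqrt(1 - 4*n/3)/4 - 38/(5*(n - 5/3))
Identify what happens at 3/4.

The term (-1/4)*sqrt(1 - n/(3/4)) has argument 1 - 3/4/(3/4) = 0 at 3/4: a square-root (algebraic, two-sheeted) branch point; the remaining terms are analytic or single-valued there.

The point is an algebraic (square-root) branch point.


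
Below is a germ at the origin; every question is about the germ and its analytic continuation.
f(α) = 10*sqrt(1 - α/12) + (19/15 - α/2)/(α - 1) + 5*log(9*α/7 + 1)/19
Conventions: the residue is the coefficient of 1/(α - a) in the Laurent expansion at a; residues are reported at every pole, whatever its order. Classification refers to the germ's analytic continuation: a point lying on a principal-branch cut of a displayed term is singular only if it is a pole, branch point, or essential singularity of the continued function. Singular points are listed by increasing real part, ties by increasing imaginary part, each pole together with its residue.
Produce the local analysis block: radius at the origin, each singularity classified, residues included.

Denominator factor (α - 1): pole of order 1 at 1, modulus 1.
Branch term (10)*sqrt(1 - α/(12)): its argument vanishes at α = 12, a square-root branch point, modulus 12.
Branch term (5/19)*log(1 - α/(-7/9)): its argument vanishes at α = -7/9, a logarithmic branch point, modulus 7/9.
The radius of convergence is the smallest modulus among the singular points: 7/9.
The branch terms are analytic at 1 and contribute nothing to the residue; only the rational part matters.
At the order-1 pole 1 set g(α) = (α - (1))*(rational part) = 19/15 - α/2.
Simple pole: residue = g(a) at a = 1, which is 23/30.
List the singular points by increasing real part (a conjugate pair: the negative imaginary part first).

Radius of convergence at 0: 7/9.
At -7/9: a logarithmic branch point.
At 1: a pole of order 1; residue 23/30.
At 12: an algebraic (square-root) branch point.


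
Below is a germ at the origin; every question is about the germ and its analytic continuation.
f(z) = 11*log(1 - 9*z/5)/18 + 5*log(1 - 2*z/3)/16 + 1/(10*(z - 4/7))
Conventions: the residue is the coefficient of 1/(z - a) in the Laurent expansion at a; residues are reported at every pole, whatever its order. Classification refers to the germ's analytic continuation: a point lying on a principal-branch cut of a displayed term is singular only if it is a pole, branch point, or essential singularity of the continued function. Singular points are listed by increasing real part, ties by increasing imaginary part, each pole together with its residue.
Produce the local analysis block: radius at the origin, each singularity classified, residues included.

Radius of convergence at 0: 5/9.
At 5/9: a logarithmic branch point.
At 4/7: a pole of order 1; residue 1/10.
At 3/2: a logarithmic branch point.

Denominator factor (z - 4/7): pole of order 1 at 4/7, modulus 4/7.
Branch term (5/16)*log(1 - z/(3/2)): its argument vanishes at z = 3/2, a logarithmic branch point, modulus 3/2.
Branch term (11/18)*log(1 - z/(5/9)): its argument vanishes at z = 5/9, a logarithmic branch point, modulus 5/9.
The radius of convergence is the smallest modulus among the singular points: 5/9.
The branch terms are analytic at 4/7 and contribute nothing to the residue; only the rational part matters.
At the order-1 pole 4/7 set g(z) = (z - (4/7))*(rational part) = 1/10.
Simple pole: residue = g(a) at a = 4/7, which is 1/10.
List the singular points by increasing real part (a conjugate pair: the negative imaginary part first).


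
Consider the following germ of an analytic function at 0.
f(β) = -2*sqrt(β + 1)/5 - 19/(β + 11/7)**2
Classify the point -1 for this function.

The term (-2/5)*sqrt(1 - β/(-1)) has argument 1 - -1/(-1) = 0 at -1: a square-root (algebraic, two-sheeted) branch point; the remaining terms are analytic or single-valued there.

The point is an algebraic (square-root) branch point.


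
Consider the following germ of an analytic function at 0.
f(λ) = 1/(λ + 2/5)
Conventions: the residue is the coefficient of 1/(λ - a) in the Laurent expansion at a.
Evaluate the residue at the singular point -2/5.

The residue is 1.

At the order-1 pole -2/5 set g(λ) = (λ - (-2/5))*f(λ) = 1.
Simple pole: residue = g(a) at a = -2/5, which is 1.


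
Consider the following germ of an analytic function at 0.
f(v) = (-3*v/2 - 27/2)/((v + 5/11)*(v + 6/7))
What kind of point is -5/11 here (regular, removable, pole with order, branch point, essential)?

The denominator factor v + 5/11 vanishes at -5/11 and appears to the power 1; the numerator there equals -141/11, nonzero, and no other factor vanishes.
Hence a pole whose order is the multiplicity, 1.

The point is a pole of order 1.


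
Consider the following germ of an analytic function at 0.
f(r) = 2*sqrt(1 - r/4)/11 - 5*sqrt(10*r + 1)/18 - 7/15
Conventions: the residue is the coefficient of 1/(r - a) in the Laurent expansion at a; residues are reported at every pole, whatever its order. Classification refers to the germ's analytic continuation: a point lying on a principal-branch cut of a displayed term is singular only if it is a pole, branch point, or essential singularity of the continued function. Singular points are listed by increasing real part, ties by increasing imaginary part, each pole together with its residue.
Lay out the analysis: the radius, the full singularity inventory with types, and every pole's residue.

Branch term (-5/18)*sqrt(1 - r/(-1/10)): its argument vanishes at r = -1/10, a square-root branch point, modulus 1/10.
Branch term (2/11)*sqrt(1 - r/(4)): its argument vanishes at r = 4, a square-root branch point, modulus 4.
The radius of convergence is the smallest modulus among the singular points: 1/10.
List the singular points by increasing real part (a conjugate pair: the negative imaginary part first).

Radius of convergence at 0: 1/10.
At -1/10: an algebraic (square-root) branch point.
At 4: an algebraic (square-root) branch point.


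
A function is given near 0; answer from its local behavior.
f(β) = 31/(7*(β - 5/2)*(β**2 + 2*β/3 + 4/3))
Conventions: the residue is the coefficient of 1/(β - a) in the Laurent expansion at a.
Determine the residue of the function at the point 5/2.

At the order-1 pole 5/2 set g(β) = (β - (5/2))*f(β) = 31/(7*(β**2 + 2*β/3 + 4/3)).
Simple pole: residue = g(a) at a = 5/2, which is 124/259.

The residue is 124/259.


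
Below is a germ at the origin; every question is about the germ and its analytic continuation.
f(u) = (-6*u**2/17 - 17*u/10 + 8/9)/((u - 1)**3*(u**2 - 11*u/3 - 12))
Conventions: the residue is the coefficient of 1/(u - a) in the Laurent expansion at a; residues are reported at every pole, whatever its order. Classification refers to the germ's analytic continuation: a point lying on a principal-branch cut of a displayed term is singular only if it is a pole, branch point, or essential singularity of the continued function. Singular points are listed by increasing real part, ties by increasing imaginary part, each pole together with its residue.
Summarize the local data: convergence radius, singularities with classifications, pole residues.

Denominator factor (u - 1)^3: pole of order 3 at 1, modulus 1.
Denominator factor (u**2 - 11*u/3 - 12): discriminant 553/9, real irrational roots 11/6 + (1/6)*sqrt(553) and 11/6 - (1/6)*sqrt(553); poles of order 1, moduli 11/6 + (1/6)*sqrt(553) and -11/6 + (1/6)*sqrt(553).
The radius of convergence is the smallest modulus among the singular points: 1.
The factor u**2 - 11*u/3 - 12 splits as (u - a)(u - a') with a = 11/6 - (1/6)*sqrt(553), a' = 11/6 + (1/6)*sqrt(553). At the order-1 pole a set g(u) = (u - a)*f(u) = [(-6*u**2/17 - 17*u/10 + 8/9)/(u - 1)**3] / (u - a').
Simple pole: residue = g(a) at a = 11/6 - (1/6)*sqrt(553), which is -515237/86887680 + (37831391/48048887040)*sqrt(553).
At the order-3 pole 1 set g(u) = (u - (1))^3*f(u) = (-6*u**2/17 - 17*u/10 + 8/9)/(u**2 - 11*u/3 - 12).
Order-3 pole: residue = g''(a)/2; g''(1) = 515237/21721920, so the residue is 515237/43443840.
The factor u**2 - 11*u/3 - 12 splits as (u - a)(u - a') with a = 11/6 + (1/6)*sqrt(553), a' = 11/6 - (1/6)*sqrt(553). At the order-1 pole a set g(u) = (u - a)*f(u) = [(-6*u**2/17 - 17*u/10 + 8/9)/(u - 1)**3] / (u - a').
Simple pole: residue = g(a) at a = 11/6 + (1/6)*sqrt(553), which is -515237/86887680 - (37831391/48048887040)*sqrt(553).
List the singular points by increasing real part (a conjugate pair: the negative imaginary part first).

Radius of convergence at 0: 1.
At 11/6 - (1/6)*sqrt(553): a pole of order 1; residue -515237/86887680 + (37831391/48048887040)*sqrt(553).
At 1: a pole of order 3; residue 515237/43443840.
At 11/6 + (1/6)*sqrt(553): a pole of order 1; residue -515237/86887680 - (37831391/48048887040)*sqrt(553).


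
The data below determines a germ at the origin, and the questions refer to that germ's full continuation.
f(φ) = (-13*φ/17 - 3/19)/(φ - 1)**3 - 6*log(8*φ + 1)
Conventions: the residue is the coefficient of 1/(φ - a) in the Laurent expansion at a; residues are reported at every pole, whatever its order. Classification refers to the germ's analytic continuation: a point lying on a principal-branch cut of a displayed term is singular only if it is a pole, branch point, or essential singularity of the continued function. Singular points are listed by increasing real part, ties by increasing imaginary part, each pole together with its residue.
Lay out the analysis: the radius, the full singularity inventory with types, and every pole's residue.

Radius of convergence at 0: 1/8.
At -1/8: a logarithmic branch point.
At 1: a pole of order 3; residue 0.

Denominator factor (φ - 1)^3: pole of order 3 at 1, modulus 1.
Branch term (-6)*log(1 - φ/(-1/8)): its argument vanishes at φ = -1/8, a logarithmic branch point, modulus 1/8.
The radius of convergence is the smallest modulus among the singular points: 1/8.
The branch term is analytic at 1 and contributes nothing to the residue; only the rational part matters.
At the order-3 pole 1 set g(φ) = (φ - (1))^3*(rational part) = -13*φ/17 - 3/19.
Order-3 pole: residue = g''(a)/2; g''(1) = 0, so the residue is 0.
List the singular points by increasing real part (a conjugate pair: the negative imaginary part first).


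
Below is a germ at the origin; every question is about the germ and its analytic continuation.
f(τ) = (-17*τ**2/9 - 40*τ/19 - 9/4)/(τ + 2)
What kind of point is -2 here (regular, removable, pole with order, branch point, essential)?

The denominator factor τ + 2 vanishes at -2 and appears to the power 1; the numerator there equals -3827/684, nonzero, and no other factor vanishes.
Hence a pole whose order is the multiplicity, 1.

The point is a pole of order 1.


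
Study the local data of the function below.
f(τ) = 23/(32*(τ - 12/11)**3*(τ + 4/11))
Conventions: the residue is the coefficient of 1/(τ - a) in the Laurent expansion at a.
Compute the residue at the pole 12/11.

At the order-3 pole 12/11 set g(τ) = (τ - (12/11))^3*f(τ) = 23/(32*(τ + 4/11)).
Order-3 pole: residue = g''(a)/2; g''(12/11) = 30613/65536, so the residue is 30613/131072.

The residue is 30613/131072.


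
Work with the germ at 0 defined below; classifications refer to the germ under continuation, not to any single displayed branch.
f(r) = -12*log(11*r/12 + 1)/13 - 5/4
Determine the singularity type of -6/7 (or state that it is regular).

There is no denominator, hence no pole anywhere.
Branch term log(1 - r/(-12/11)): argument at -6/7 is 3/14, nonzero, so -6/7 is not its branch point (a point on a principal cut is still regular for the continued germ).
So the germ continues analytically to -6/7.

The point is a regular point.


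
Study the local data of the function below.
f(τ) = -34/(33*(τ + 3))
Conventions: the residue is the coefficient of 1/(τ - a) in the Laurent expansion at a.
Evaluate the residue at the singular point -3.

At the order-1 pole -3 set g(τ) = (τ - (-3))*f(τ) = -34/33.
Simple pole: residue = g(a) at a = -3, which is -34/33.

The residue is -34/33.


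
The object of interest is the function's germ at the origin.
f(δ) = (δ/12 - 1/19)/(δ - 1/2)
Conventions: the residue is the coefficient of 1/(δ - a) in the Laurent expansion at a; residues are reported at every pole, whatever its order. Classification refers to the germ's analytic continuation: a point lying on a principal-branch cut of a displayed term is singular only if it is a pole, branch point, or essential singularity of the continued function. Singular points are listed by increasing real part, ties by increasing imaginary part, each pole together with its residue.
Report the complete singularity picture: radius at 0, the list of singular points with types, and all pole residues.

Radius of convergence at 0: 1/2.
At 1/2: a pole of order 1; residue -5/456.

Denominator factor (δ - 1/2): pole of order 1 at 1/2, modulus 1/2.
The radius of convergence is the smallest modulus among the singular points: 1/2.
At the order-1 pole 1/2 set g(δ) = (δ - (1/2))*f(δ) = δ/12 - 1/19.
Simple pole: residue = g(a) at a = 1/2, which is -5/456.


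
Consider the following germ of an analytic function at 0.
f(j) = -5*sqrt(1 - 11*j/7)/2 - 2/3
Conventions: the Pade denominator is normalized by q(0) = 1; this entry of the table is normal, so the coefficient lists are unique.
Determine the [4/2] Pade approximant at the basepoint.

Taylor coefficients needed (expand at 0): a_0 = -19/6, a_1 = 55/28, a_2 = 605/784, a_3 = 6655/10976, a_4 = 366025/614656, a_5 = 805255/1229312, a_6 = 26573415/34420736.
Write the denominator as Q(j) = 1 + q1*j + q2*j^2. Requiring Q*f - P = O(j^7) with deg P <= 4 kills the coefficients of j^5..j^6 in Q*f:
  j^5: a_5 + q1*a_4 + q2*a_3 = 0, i.e. 805255/1229312 + (366025/614656)*q1 + (6655/10976)*q2 = 0.
  j^6: a_6 + q1*a_5 + q2*a_4 = 0, i.e. 26573415/34420736 + (805255/1229312)*q1 + (366025/614656)*q2 = 0.
Solving this linear system: q1 = -11/6, q2 = 121/168.
The numerator is Q*f truncated at degree 4: P0 = a_0 = -19/6; P1 = a_1 + q1*a_0 = 979/126; P2 = a_2 + q1*a_1 + q2*a_0 = -18029/3528; P3 = a_3 + q1*a_2 + q2*a_1 = 6655/10976; P4 = a_4 + q1*a_3 + q2*a_2 = 73205/1843968.

The Pade approximant has numerator coefficients [-19/6, 979/126, -18029/3528, 6655/10976, 73205/1843968]; denominator coefficients [1, -11/6, 121/168].


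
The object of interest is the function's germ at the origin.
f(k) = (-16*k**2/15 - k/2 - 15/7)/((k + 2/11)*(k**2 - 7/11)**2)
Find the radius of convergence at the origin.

Denominator factor (k + 2/11): pole of order 1 at -2/11, modulus 2/11.
Denominator factor (k**2 - 7/11)^2: discriminant 28/11, real irrational roots (1/11)*sqrt(77) and -(1/11)*sqrt(77); poles of order 2, moduli (1/11)*sqrt(77) and (1/11)*sqrt(77).
The radius of convergence is the smallest modulus among the singular points: 2/11.

The radius of convergence is 2/11.


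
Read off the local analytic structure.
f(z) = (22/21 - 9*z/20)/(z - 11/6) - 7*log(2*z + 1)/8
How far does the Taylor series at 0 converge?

The radius of convergence is 1/2.

Denominator factor (z - 11/6): pole of order 1 at 11/6, modulus 11/6.
Branch term (-7/8)*log(1 - z/(-1/2)): its argument vanishes at z = -1/2, a logarithmic branch point, modulus 1/2.
The radius of convergence is the smallest modulus among the singular points: 1/2.


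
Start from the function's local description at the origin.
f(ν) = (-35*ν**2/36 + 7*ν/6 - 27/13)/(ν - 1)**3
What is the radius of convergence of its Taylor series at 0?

The radius of convergence is 1.

Denominator factor (ν - 1)^3: pole of order 3 at 1, modulus 1.
The radius of convergence is the smallest modulus among the singular points: 1.


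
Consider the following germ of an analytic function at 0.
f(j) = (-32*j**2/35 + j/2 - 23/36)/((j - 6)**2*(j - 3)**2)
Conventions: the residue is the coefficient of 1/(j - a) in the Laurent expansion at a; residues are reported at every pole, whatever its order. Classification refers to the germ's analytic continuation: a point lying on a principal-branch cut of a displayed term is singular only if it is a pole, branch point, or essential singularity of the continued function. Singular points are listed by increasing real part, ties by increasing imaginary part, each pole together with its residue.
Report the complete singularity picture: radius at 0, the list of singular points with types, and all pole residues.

Denominator factor (j - 3)^2: pole of order 2 at 3, modulus 3.
Denominator factor (j - 6)^2: pole of order 2 at 6, modulus 6.
The radius of convergence is the smallest modulus among the singular points: 3.
At the order-2 pole 3 set g(j) = (j - (3))^2*f(j) = (-32*j**2/35 + j/2 - 23/36)/(j - 6)**2.
Order-2 pole: residue = g'(a); g'(3) = -9353/8505, so the residue is -9353/8505.
At the order-2 pole 6 set g(j) = (j - (6))^2*f(j) = (-32*j**2/35 + j/2 - 23/36)/(j - 3)**2.
Order-2 pole: residue = g'(a); g'(6) = 9353/8505, so the residue is 9353/8505.
List the singular points by increasing real part (a conjugate pair: the negative imaginary part first).

Radius of convergence at 0: 3.
At 3: a pole of order 2; residue -9353/8505.
At 6: a pole of order 2; residue 9353/8505.


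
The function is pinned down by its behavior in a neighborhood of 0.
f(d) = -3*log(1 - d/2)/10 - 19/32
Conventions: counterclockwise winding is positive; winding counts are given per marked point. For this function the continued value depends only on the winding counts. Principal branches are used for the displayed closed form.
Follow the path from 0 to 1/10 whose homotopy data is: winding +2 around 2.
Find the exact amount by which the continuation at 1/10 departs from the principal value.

Continued minus principal equals -(6/5)*pi*i.

The rational part is single-valued and drops out of the difference; each branch term changes only by its own monodromy.
(-3/10)*log(1 - d/(2)): each positive loop around 2 adds 2*pi*i to the log, so winding +2 contributes (-3/10)*(2)*2*pi*i = -(6/5)*pi*i.
Summing the contributions at d = 1/10 gives -(6/5)*pi*i.


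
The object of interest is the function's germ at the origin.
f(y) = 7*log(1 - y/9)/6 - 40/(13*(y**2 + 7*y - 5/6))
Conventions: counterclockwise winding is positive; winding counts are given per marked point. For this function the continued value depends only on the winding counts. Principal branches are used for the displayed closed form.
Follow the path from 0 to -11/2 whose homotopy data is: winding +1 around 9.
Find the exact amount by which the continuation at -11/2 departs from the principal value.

The rational part is single-valued and drops out of the difference; each branch term changes only by its own monodromy.
(7/6)*log(1 - y/(9)): each positive loop around 9 adds 2*pi*i to the log, so winding +1 contributes (7/6)*(1)*2*pi*i = (7/3)*pi*i.
Summing the contributions at y = -11/2 gives (7/3)*pi*i.

Continued minus principal equals (7/3)*pi*i.


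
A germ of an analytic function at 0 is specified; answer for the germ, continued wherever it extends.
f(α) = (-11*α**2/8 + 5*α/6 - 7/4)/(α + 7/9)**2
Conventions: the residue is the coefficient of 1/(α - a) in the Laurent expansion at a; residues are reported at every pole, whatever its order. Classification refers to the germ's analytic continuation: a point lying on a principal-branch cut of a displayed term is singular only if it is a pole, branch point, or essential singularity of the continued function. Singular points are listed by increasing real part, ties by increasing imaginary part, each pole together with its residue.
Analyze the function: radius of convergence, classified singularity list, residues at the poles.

Radius of convergence at 0: 7/9.
At -7/9: a pole of order 2; residue 107/36.

Denominator factor (α + 7/9)^2: pole of order 2 at -7/9, modulus 7/9.
The radius of convergence is the smallest modulus among the singular points: 7/9.
At the order-2 pole -7/9 set g(α) = (α - (-7/9))^2*f(α) = -11*α**2/8 + 5*α/6 - 7/4.
Order-2 pole: residue = g'(a); g'(-7/9) = 107/36, so the residue is 107/36.


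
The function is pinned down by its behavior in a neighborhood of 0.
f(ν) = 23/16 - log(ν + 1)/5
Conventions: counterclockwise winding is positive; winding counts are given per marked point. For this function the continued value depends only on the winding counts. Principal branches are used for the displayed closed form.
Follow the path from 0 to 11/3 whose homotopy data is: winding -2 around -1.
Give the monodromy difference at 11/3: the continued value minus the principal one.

Continued minus principal equals (4/5)*pi*i.

The rational part is single-valued and drops out of the difference; each branch term changes only by its own monodromy.
(-1/5)*log(1 - ν/(-1)): each positive loop around -1 adds 2*pi*i to the log, so winding -2 contributes (-1/5)*(-2)*2*pi*i = (4/5)*pi*i.
Summing the contributions at ν = 11/3 gives (4/5)*pi*i.


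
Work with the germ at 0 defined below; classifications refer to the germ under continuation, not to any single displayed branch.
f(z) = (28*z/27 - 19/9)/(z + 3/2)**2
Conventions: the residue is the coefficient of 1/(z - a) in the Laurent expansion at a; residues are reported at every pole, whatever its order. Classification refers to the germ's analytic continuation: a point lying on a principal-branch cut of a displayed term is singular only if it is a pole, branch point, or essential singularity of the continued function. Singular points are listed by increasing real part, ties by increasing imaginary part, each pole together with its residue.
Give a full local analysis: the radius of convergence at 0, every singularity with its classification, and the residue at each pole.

Radius of convergence at 0: 3/2.
At -3/2: a pole of order 2; residue 28/27.

Denominator factor (z + 3/2)^2: pole of order 2 at -3/2, modulus 3/2.
The radius of convergence is the smallest modulus among the singular points: 3/2.
At the order-2 pole -3/2 set g(z) = (z - (-3/2))^2*f(z) = 28*z/27 - 19/9.
Order-2 pole: residue = g'(a); g'(-3/2) = 28/27, so the residue is 28/27.


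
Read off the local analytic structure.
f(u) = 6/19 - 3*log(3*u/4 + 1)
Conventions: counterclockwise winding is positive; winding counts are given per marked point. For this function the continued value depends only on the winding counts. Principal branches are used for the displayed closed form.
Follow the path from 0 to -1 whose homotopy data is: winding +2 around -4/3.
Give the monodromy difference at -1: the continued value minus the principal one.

The rational part is single-valued and drops out of the difference; each branch term changes only by its own monodromy.
(-3)*log(1 - u/(-4/3)): each positive loop around -4/3 adds 2*pi*i to the log, so winding +2 contributes (-3)*(2)*2*pi*i = -(12)*pi*i.
Summing the contributions at u = -1 gives -(12)*pi*i.

Continued minus principal equals -(12)*pi*i.


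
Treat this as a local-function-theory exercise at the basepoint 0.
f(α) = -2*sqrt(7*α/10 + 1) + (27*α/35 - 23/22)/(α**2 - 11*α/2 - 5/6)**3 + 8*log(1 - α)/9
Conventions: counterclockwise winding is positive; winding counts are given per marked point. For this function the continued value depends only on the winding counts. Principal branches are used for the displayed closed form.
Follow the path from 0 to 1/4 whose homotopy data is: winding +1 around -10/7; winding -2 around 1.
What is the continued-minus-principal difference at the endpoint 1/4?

The rational part is single-valued and drops out of the difference; each branch term changes only by its own monodromy.
(-2)*sqrt(1 - α/(-10/7)): winding +1 is odd, the square root flips sign, contributing -2*(-2)*sqrt(1 - (1/4)/(-10/7)) = -2*(-2)*sqrt(47/40) = (1/5)*sqrt(470).
(8/9)*log(1 - α/(1)): each positive loop around 1 adds 2*pi*i to the log, so winding -2 contributes (8/9)*(-2)*2*pi*i = -(32/9)*pi*i.
Summing the contributions at α = 1/4 gives ((1/5)*sqrt(470)) - ((32/9)*pi)*i.

Continued minus principal equals ((1/5)*sqrt(470)) - ((32/9)*pi)*i.


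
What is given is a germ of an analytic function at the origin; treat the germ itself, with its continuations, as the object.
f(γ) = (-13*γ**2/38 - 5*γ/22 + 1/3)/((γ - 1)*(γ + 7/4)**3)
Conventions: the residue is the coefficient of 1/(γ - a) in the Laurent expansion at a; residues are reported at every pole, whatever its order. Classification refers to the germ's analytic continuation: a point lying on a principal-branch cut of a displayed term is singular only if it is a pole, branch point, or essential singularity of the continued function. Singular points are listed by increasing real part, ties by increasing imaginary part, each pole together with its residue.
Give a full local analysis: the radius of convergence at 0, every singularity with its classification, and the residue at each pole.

Radius of convergence at 0: 1.
At -7/4: a pole of order 3; residue 9472/834537.
At 1: a pole of order 1; residue -9472/834537.

Denominator factor (γ - 1): pole of order 1 at 1, modulus 1.
Denominator factor (γ + 7/4)^3: pole of order 3 at -7/4, modulus 7/4.
The radius of convergence is the smallest modulus among the singular points: 1.
At the order-3 pole -7/4 set g(γ) = (γ - (-7/4))^3*f(γ) = (-13*γ**2/38 - 5*γ/22 + 1/3)/(γ - 1).
Order-3 pole: residue = g''(a)/2; g''(-7/4) = 18944/834537, so the residue is 9472/834537.
At the order-1 pole 1 set g(γ) = (γ - (1))*f(γ) = (-13*γ**2/38 - 5*γ/22 + 1/3)/(γ + 7/4)**3.
Simple pole: residue = g(a) at a = 1, which is -9472/834537.
List the singular points by increasing real part (a conjugate pair: the negative imaginary part first).


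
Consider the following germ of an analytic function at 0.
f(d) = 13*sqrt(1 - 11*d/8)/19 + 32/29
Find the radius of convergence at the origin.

The radius of convergence is 8/11.

Branch term (13/19)*sqrt(1 - d/(8/11)): its argument vanishes at d = 8/11, a square-root branch point, modulus 8/11.
The radius of convergence is the smallest modulus among the singular points: 8/11.


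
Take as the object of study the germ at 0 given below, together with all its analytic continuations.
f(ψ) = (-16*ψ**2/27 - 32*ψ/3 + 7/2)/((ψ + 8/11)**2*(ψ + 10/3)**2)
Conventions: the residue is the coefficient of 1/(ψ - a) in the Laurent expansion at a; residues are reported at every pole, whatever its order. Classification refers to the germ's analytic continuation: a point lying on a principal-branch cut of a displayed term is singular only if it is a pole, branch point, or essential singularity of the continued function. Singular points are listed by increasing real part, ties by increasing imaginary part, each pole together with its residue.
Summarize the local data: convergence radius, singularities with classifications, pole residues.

Radius of convergence at 0: 8/11.
At -10/3: a pole of order 2; residue 118943/44376.
At -8/11: a pole of order 2; residue -118943/44376.

Denominator factor (ψ + 10/3)^2: pole of order 2 at -10/3, modulus 10/3.
Denominator factor (ψ + 8/11)^2: pole of order 2 at -8/11, modulus 8/11.
The radius of convergence is the smallest modulus among the singular points: 8/11.
At the order-2 pole -10/3 set g(ψ) = (ψ - (-10/3))^2*f(ψ) = (-16*ψ**2/27 - 32*ψ/3 + 7/2)/(ψ + 8/11)**2.
Order-2 pole: residue = g'(a); g'(-10/3) = 118943/44376, so the residue is 118943/44376.
At the order-2 pole -8/11 set g(ψ) = (ψ - (-8/11))^2*f(ψ) = (-16*ψ**2/27 - 32*ψ/3 + 7/2)/(ψ + 10/3)**2.
Order-2 pole: residue = g'(a); g'(-8/11) = -118943/44376, so the residue is -118943/44376.
List the singular points by increasing real part (a conjugate pair: the negative imaginary part first).


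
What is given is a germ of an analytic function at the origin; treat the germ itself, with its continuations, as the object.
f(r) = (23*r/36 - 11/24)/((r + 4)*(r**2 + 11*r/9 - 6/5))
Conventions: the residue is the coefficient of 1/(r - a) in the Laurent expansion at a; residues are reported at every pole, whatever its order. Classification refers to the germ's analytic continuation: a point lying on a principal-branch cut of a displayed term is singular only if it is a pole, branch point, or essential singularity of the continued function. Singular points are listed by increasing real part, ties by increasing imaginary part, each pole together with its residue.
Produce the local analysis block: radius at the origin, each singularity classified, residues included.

Radius of convergence at 0: -11/18 + (1/90)*sqrt(12745).
At -4: a pole of order 1; residue -1085/3568.
At -11/18 - (1/90)*sqrt(12745): a pole of order 1; residue 1085/7136 + (25153/18189664)*sqrt(12745).
At -11/18 + (1/90)*sqrt(12745): a pole of order 1; residue 1085/7136 - (25153/18189664)*sqrt(12745).

Denominator factor (r**2 + 11*r/9 - 6/5): discriminant 2549/405, real irrational roots -11/18 + (1/90)*sqrt(12745) and -11/18 - (1/90)*sqrt(12745); poles of order 1, moduli -11/18 + (1/90)*sqrt(12745) and 11/18 + (1/90)*sqrt(12745).
Denominator factor (r + 4): pole of order 1 at -4, modulus 4.
The radius of convergence is the smallest modulus among the singular points: -11/18 + (1/90)*sqrt(12745).
At the order-1 pole -4 set g(r) = (r - (-4))*f(r) = (23*r/36 - 11/24)/(r**2 + 11*r/9 - 6/5).
Simple pole: residue = g(a) at a = -4, which is -1085/3568.
The factor r**2 + 11*r/9 - 6/5 splits as (r - a)(r - a') with a = -11/18 - (1/90)*sqrt(12745), a' = -11/18 + (1/90)*sqrt(12745). At the order-1 pole a set g(r) = (r - a)*f(r) = [(23*r/36 - 11/24)/(r + 4)] / (r - a').
Simple pole: residue = g(a) at a = -11/18 - (1/90)*sqrt(12745), which is 1085/7136 + (25153/18189664)*sqrt(12745).
The factor r**2 + 11*r/9 - 6/5 splits as (r - a)(r - a') with a = -11/18 + (1/90)*sqrt(12745), a' = -11/18 - (1/90)*sqrt(12745). At the order-1 pole a set g(r) = (r - a)*f(r) = [(23*r/36 - 11/24)/(r + 4)] / (r - a').
Simple pole: residue = g(a) at a = -11/18 + (1/90)*sqrt(12745), which is 1085/7136 - (25153/18189664)*sqrt(12745).
List the singular points by increasing real part (a conjugate pair: the negative imaginary part first).


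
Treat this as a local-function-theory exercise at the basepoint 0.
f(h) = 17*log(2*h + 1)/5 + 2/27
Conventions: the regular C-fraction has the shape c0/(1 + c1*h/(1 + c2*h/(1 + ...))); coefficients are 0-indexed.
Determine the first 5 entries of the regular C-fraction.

Taylor coefficients (expand at 0): a_0 = 2/27, a_1 = 34/5, a_2 = -34/5, a_3 = 136/15, a_4 = -68/5.
c0 = a_0 = 2/27. Peel one level at a time: if S = 1 + c*h/S' with S'(0) = 1, then c is the h-coefficient of S and S' = c*h/(S - 1).
S_1 = c0/f = 1 + (-459/5)*h + (212976/25)*h^2 + ...; c1 = -459/5.
S_2 = c1*h/(S_1 - 1) = 1 + (464/5)*h + (-1/3)*h^2 + ...; c2 = 464/5.
S_3 = c2*h/(S_2 - 1) = 1 + (5/1392)*h + (-6935/1937664)*h^2 + ...; c3 = 5/1392.
S_4 = c3*h/(S_3 - 1) = 1 + (1387/1392)*h + ...; c4 = 1387/1392.

The regular C-fraction coefficients are [2/27, -459/5, 464/5, 5/1392, 1387/1392].


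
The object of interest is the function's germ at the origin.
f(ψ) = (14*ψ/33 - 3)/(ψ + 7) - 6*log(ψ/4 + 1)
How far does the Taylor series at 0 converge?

Denominator factor (ψ + 7): pole of order 1 at -7, modulus 7.
Branch term (-6)*log(1 - ψ/(-4)): its argument vanishes at ψ = -4, a logarithmic branch point, modulus 4.
The radius of convergence is the smallest modulus among the singular points: 4.

The radius of convergence is 4.


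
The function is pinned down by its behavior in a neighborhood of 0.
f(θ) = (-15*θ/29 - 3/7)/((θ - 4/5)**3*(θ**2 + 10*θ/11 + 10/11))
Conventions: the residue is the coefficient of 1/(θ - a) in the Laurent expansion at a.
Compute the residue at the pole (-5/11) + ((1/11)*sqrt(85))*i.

The residue is (910490625/49798818328) + ((7383260775/846579911576)*sqrt(85))*i.

The factor θ**2 + 10*θ/11 + 10/11 splits as (θ - a)(θ - a') with a = (-5/11) + ((1/11)*sqrt(85))*i, a' = (-5/11) - ((1/11)*sqrt(85))*i. At the order-1 pole a set g(θ) = (θ - a)*f(θ) = [(-15*θ/29 - 3/7)/(θ - 4/5)**3] / (θ - a').
Simple pole: residue = g(a) at a = (-5/11) + ((1/11)*sqrt(85))*i, which is (910490625/49798818328) + ((7383260775/846579911576)*sqrt(85))*i.


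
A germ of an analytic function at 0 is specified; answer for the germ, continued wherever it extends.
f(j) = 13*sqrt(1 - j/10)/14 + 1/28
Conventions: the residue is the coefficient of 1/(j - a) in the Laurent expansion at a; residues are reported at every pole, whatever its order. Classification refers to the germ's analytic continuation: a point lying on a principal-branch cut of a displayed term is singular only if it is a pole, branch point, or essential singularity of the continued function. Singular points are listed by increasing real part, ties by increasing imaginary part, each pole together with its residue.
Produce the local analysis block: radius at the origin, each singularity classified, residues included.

Radius of convergence at 0: 10.
At 10: an algebraic (square-root) branch point.

Branch term (13/14)*sqrt(1 - j/(10)): its argument vanishes at j = 10, a square-root branch point, modulus 10.
The radius of convergence is the smallest modulus among the singular points: 10.


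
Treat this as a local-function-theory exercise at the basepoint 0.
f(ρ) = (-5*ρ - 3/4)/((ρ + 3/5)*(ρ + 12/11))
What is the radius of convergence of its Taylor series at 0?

The radius of convergence is 3/5.

Denominator factor (ρ + 12/11): pole of order 1 at -12/11, modulus 12/11.
Denominator factor (ρ + 3/5): pole of order 1 at -3/5, modulus 3/5.
The radius of convergence is the smallest modulus among the singular points: 3/5.


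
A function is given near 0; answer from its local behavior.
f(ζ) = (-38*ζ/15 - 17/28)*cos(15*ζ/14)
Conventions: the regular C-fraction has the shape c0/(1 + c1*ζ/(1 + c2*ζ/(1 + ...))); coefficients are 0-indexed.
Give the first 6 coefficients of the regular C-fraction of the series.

The regular C-fraction coefficients are [-17/28, -1064/255, 458412257/106357440, -57375/417088, -50872500/458412257, -474778153948/116895125535].

Taylor coefficients (expand at 0): a_0 = -17/28, a_1 = -38/15, a_2 = 3825/10976, a_3 = 285/196, a_4 = -286875/8605184, a_5 = -21375/153664.
c0 = a_0 = -17/28. Peel one level at a time: if S = 1 + c*ζ/S' with S'(0) = 1, then c is the ζ-coefficient of S and S' = c*ζ/(S - 1).
S_1 = c0/f = 1 + (-1064/255)*ζ + (458412257/25489800)*ζ^2 + ...; c1 = -1064/255.
S_2 = c1*ζ/(S_1 - 1) = 1 + (458412257/106357440)*ζ + (103142757825/173962399744)*ζ^2 + ...; c2 = 458412257/106357440.
S_3 = c2*ζ/(S_2 - 1) = 1 + (-57375/417088)*ζ + (-5486484375/359395209488)*ζ^2 + ...; c3 = -57375/417088.
S_4 = c3*ζ/(S_3 - 1) = 1 + (-50872500/458412257)*ζ + (-94718241712626000/210141797367834049)*ζ^2 + ...; c4 = -50872500/458412257.
S_5 = c4*ζ/(S_4 - 1) = 1 + (-474778153948/116895125535)*ζ + ...; c5 = -474778153948/116895125535.


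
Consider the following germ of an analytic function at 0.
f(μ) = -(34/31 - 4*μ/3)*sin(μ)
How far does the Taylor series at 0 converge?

The factor -sin(μ) is entire and contributes no finite singular point.
The polynomial part has no poles.
No finite singular points: the Taylor series at 0 converges everywhere.

The radius of convergence is infinite.


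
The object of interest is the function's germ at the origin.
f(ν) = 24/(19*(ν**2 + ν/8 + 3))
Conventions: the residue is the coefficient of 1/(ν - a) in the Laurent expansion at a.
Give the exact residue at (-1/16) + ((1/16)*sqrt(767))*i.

The factor ν**2 + ν/8 + 3 splits as (ν - a)(ν - a') with a = (-1/16) + ((1/16)*sqrt(767))*i, a' = (-1/16) - ((1/16)*sqrt(767))*i. At the order-1 pole a set g(ν) = (ν - a)*f(ν) = [24/19] / (ν - a').
Simple pole: residue = g(a) at a = (-1/16) + ((1/16)*sqrt(767))*i, which is -((192/14573)*sqrt(767))*i.

The residue is -((192/14573)*sqrt(767))*i.


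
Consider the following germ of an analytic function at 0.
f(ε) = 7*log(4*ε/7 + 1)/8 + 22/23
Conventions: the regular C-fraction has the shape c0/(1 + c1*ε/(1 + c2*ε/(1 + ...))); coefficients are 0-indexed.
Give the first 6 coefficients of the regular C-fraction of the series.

Taylor coefficients (expand at 0): a_0 = 22/23, a_1 = 1/2, a_2 = -1/7, a_3 = 8/147, a_4 = -8/343, a_5 = 128/12005.
c0 = a_0 = 22/23. Peel one level at a time: if S = 1 + c*ε/S' with S'(0) = 1, then c is the ε-coefficient of S and S' = c*ε/(S - 1).
S_1 = c0/f = 1 + (-23/44)*ε + (5727/13552)*ε^2 + ...; c1 = -23/44.
S_2 = c1*ε/(S_1 - 1) = 1 + (249/308)*ε + (-4/147)*ε^2 + ...; c2 = 249/308.
S_3 = c2*ε/(S_2 - 1) = 1 + (176/5229)*ε + (-231968/27342441)*ε^2 + ...; c3 = 176/5229.
S_4 = c3*ε/(S_3 - 1) = 1 + (1318/5229)*ε + (-16/735)*ε^2 + ...; c4 = 1318/5229.
S_5 = c4*ε/(S_4 - 1) = 1 + (1992/23065)*ε + ...; c5 = 1992/23065.

The regular C-fraction coefficients are [22/23, -23/44, 249/308, 176/5229, 1318/5229, 1992/23065].


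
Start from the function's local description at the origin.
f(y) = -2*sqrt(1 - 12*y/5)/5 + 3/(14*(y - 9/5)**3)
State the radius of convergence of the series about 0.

The radius of convergence is 5/12.

Denominator factor (y - 9/5)^3: pole of order 3 at 9/5, modulus 9/5.
Branch term (-2/5)*sqrt(1 - y/(5/12)): its argument vanishes at y = 5/12, a square-root branch point, modulus 5/12.
The radius of convergence is the smallest modulus among the singular points: 5/12.


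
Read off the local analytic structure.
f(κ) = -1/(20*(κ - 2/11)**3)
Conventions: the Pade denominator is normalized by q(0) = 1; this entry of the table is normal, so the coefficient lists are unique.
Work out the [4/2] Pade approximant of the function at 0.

The Pade approximant has numerator coefficients [1331/160, 14641/480, 161051/1600, 1771561/6400, 19487171/38400]; denominator coefficients [1, -77/6, 847/20].

Taylor coefficients needed (expand at 0): a_0 = 1331/160, a_1 = 43923/320, a_2 = 483153/320, a_3 = 1771561/128, a_4 = 58461513/512, a_5 = 4501536501/5120, a_6 = 16505633837/2560.
Write the denominator as Q(κ) = 1 + q1*κ + q2*κ^2. Requiring Q*f - P = O(κ^7) with deg P <= 4 kills the coefficients of κ^5..κ^6 in Q*f:
  κ^5: a_5 + q1*a_4 + q2*a_3 = 0, i.e. 4501536501/5120 + (58461513/512)*q1 + (1771561/128)*q2 = 0.
  κ^6: a_6 + q1*a_5 + q2*a_4 = 0, i.e. 16505633837/2560 + (4501536501/5120)*q1 + (58461513/512)*q2 = 0.
Solving this linear system: q1 = -77/6, q2 = 847/20.
The numerator is Q*f truncated at degree 4: P0 = a_0 = 1331/160; P1 = a_1 + q1*a_0 = 14641/480; P2 = a_2 + q1*a_1 + q2*a_0 = 161051/1600; P3 = a_3 + q1*a_2 + q2*a_1 = 1771561/6400; P4 = a_4 + q1*a_3 + q2*a_2 = 19487171/38400.


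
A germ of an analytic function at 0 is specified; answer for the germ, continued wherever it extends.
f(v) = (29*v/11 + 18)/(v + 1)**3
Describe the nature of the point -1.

The denominator factor v + 1 vanishes at -1 and appears to the power 3; the numerator there equals 169/11, nonzero, and no other factor vanishes.
Hence a pole whose order is the multiplicity, 3.

The point is a pole of order 3.


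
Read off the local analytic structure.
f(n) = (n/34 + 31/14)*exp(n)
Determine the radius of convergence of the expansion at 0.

The factor exp(n) is entire and contributes no finite singular point.
The polynomial part has no poles.
No finite singular points: the Taylor series at 0 converges everywhere.

The radius of convergence is infinite.


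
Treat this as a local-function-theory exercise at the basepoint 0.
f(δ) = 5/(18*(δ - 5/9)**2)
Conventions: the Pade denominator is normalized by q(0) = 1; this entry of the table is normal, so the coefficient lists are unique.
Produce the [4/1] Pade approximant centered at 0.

Taylor coefficients needed (expand at 0): a_0 = 9/10, a_1 = 81/25, a_2 = 2187/250, a_3 = 13122/625, a_4 = 59049/1250, a_5 = 1594323/15625.
Write the denominator as Q(δ) = 1 + q1*δ. Requiring Q*f - P = O(δ^6) with deg P <= 4 kills the coefficients of δ^5..δ^5 in Q*f:
  δ^5: a_5 + q1*a_4 = 0, i.e. 1594323/15625 + (59049/1250)*q1 = 0.
Solving this linear system: q1 = -54/25.
The numerator is Q*f truncated at degree 4: P0 = a_0 = 9/10; P1 = a_1 + q1*a_0 = 162/125; P2 = a_2 + q1*a_1 = 2187/1250; P3 = a_3 + q1*a_2 = 6561/3125; P4 = a_4 + q1*a_3 = 59049/31250.

The Pade approximant has numerator coefficients [9/10, 162/125, 2187/1250, 6561/3125, 59049/31250]; denominator coefficients [1, -54/25].
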